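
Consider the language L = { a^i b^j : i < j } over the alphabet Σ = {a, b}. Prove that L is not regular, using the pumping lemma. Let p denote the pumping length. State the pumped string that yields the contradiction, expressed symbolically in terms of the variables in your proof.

a^{p+k} b^{p+1}

Assume L is regular. Let p be the pumping length given by the pumping lemma.
Choose w = a^p b^{p+1} ∈ L, with |w| = 2p+1 ≥ p.
Write w = xyz as guaranteed by the lemma, with |xy| ≤ p and |y| ≥ 1.
Since the first p symbols of w are all a's and |xy| ≤ p, y lies entirely in the leading a-block: y = a^k for some k with 1 ≤ k ≤ p.
Consider xy^2z = a^{p+k} b^{p+1}. Since k ≥ 1, the a-count p+k is at least p+1, so i < j fails; thus xy^2z ∉ L.
This contradicts the pumping lemma, so L is not regular.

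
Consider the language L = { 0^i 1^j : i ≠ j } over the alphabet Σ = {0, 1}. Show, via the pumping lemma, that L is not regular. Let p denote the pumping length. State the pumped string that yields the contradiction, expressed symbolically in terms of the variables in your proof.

Suppose for contradiction that L is regular, and let p be the pumping length.
Choose w = 0^p 1^{p+p!}. Since p ≠ p+p!, w ∈ L; and |w| ≥ p.
By the pumping lemma, w = xyz with |xy| ≤ p and |y| > 0.
The first p characters of w are 0's, so xy (and hence y) consists only of 0's. Write y = 0^k, 1 ≤ k ≤ p.
Since 1 ≤ k ≤ p, k divides p!; set t = 1 + p!/k. Then xy^t z has p + (p!/k)·k = p + p! copies of 0. Now the 0-count equals the 1-count, so i ≠ j fails. So xy^t z = 0^{p+p!} 1^{p+p!} ∉ L.
This is a contradiction; hence L is not regular.

0^{p+p!} 1^{p+p!}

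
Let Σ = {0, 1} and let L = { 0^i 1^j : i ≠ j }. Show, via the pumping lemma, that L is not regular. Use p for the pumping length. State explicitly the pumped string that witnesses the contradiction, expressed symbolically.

0^{p+p!} 1^{p+p!}

Suppose for contradiction that L is regular, and let p be the pumping length.
Choose w = 0^p 1^{p+p!}. Since p ≠ p+p!, w ∈ L; and |w| ≥ p.
Write w = xyz as guaranteed by the lemma, with |xy| ≤ p and y is nonempty.
Because |xy| ≤ p and w begins with p copies of 0, we have y = 0^k with 1 ≤ k ≤ p.
Since 1 ≤ k ≤ p, k divides p!; set t = 1 + p!/k. Then xy^t z has p + (p!/k)·k = p + p! copies of 0. Now the 0-count equals the 1-count, so i ≠ j fails. So xy^t z = 0^{p+p!} 1^{p+p!} ∉ L.
Contradiction. Therefore L is not regular.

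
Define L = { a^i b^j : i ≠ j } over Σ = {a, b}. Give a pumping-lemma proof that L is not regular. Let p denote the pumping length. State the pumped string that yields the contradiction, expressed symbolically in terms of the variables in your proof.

Assume L is regular; let p be its pumping constant.
Choose w = a^p b^{p+p!}. Since p ≠ p+p!, w ∈ L; and |w| ≥ p.
By the pumping lemma, w = xyz with |xy| ≤ p and y is nonempty.
Since the first p symbols of w are all a's and |xy| ≤ p, y lies entirely in the leading a-block: y = a^k for some k with 1 ≤ k ≤ p.
Since 1 ≤ k ≤ p, k divides p!; set t = 1 + p!/k. Then xy^t z has p + (p!/k)·k = p + p! copies of a. Now the a-count equals the b-count, so i ≠ j fails. So xy^t z = a^{p+p!} b^{p+p!} ∉ L.
Contradiction. Therefore L is not regular.

a^{p+p!} b^{p+p!}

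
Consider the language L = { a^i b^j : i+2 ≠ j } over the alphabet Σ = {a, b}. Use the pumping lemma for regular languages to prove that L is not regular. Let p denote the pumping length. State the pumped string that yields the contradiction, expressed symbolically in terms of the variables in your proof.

a^{p+p!} b^{p+p!+2}

Toward a contradiction, assume L is regular with pumping length p.
Choose w = a^p b^{p+p!+2}. Since p ≠ (p+p!+2)-2 = p+p!, w ∈ L; and |w| ≥ p.
The pumping lemma gives a decomposition w = xyz where |xy| ≤ p and |y| ≥ 1.
Since the first p symbols of w are all a's and |xy| ≤ p, y lies entirely in the leading a-block: y = a^k for some k with 1 ≤ k ≤ p.
Since 1 ≤ k ≤ p, k divides p!; set t = 1 + p!/k. Then xy^t z has p + (p!/k)·k = p + p! copies of a. Now the a-count is p+p! and (b-count)-2 = (p+p!+2)-2 = p+p!, so i+2 ≠ j fails. So xy^t z = a^{p+p!} b^{p+p!+2} ∉ L.
This contradicts the pumping lemma, so L is not regular.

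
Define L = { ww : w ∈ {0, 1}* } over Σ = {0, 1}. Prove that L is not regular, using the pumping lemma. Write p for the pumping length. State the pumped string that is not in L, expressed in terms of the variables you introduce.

Suppose for contradiction that L is regular, and let p be the pumping length.
Take w = 0^p 1^p 0^p 1^p = uu where u = 0^p1^p; then w ∈ L and |w| = 4p ≥ p.
The pumping lemma gives a decomposition w = xyz where |xy| ≤ p and |y| > 0.
The first p characters of w are 0's, so xy (and hence y) consists only of 0's. Write y = 0^k, 1 ≤ k ≤ p.
Pump with i = 2: xy^2z = 0^{p+k} 1^p 0^p 1^p, of length 4p+k. Suppose this equals vv. The string starts with 0 and ends with 1, so v does too; thus the boundary between the two copies of v is a 1→0 transition. There is exactly one such transition, at position 2p+k, so |v| = 2p+k and |vv| = 4p+2k ≠ 4p+k since k ≥ 1. So xy^2z ∉ L.
This is a contradiction; hence L is not regular.

0^{p+k} 1^p 0^p 1^p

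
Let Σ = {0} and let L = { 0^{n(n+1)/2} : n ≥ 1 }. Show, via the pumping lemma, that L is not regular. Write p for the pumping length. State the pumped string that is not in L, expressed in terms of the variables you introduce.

0^{p(p+1)/2+k}

Assume L is regular; let p be its pumping constant.
Take w = 0^{p(p+1)/2} ∈ L with |w| = p(p+1)/2 ≥ p.
The pumping lemma gives a decomposition w = xyz where |xy| ≤ p and |y| > 0.
Then y = 0^k for some k with 1 ≤ k ≤ p.
Pump with i = 2: xy^2z = 0^{p(p+1)/2+k}. Since 1 ≤ k ≤ p, p(p+1)/2 < p(p+1)/2+k ≤ p(p+1)/2+p < (p+1)(p+2)/2, so p(p+1)/2+k is strictly between consecutive triangular numbers. So xy^2z ∉ L.
Contradiction. Therefore L is not regular.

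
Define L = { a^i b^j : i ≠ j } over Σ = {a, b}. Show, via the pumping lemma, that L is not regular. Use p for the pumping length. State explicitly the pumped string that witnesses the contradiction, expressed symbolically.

Suppose for contradiction that L is regular, and let p be the pumping length.
Choose w = a^p b^{p+p!}. Since p ≠ p+p!, w ∈ L; and |w| ≥ p.
The pumping lemma gives a decomposition w = xyz where |xy| ≤ p and y is nonempty.
Since the first p symbols of w are all a's and |xy| ≤ p, y lies entirely in the leading a-block: y = a^k for some k with 1 ≤ k ≤ p.
Since 1 ≤ k ≤ p, k divides p!; set t = 1 + p!/k. Then xy^t z has p + (p!/k)·k = p + p! copies of a. Now the a-count equals the b-count, so i ≠ j fails. So xy^t z = a^{p+p!} b^{p+p!} ∉ L.
This contradicts the pumping lemma, so L is not regular.

a^{p+p!} b^{p+p!}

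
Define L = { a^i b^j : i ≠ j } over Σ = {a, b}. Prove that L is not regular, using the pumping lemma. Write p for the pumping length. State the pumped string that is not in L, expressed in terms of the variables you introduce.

Assume L is regular; let p be its pumping constant.
Choose w = a^p b^{p+p!}. Since p ≠ p+p!, w ∈ L; and |w| ≥ p.
By the pumping lemma, w = xyz with |xy| ≤ p and y is nonempty.
Since the first p symbols of w are all a's and |xy| ≤ p, y lies entirely in the leading a-block: y = a^k for some k with 1 ≤ k ≤ p.
Since 1 ≤ k ≤ p, k divides p!; set t = 1 + p!/k. Then xy^t z has p + (p!/k)·k = p + p! copies of a. Now the a-count equals the b-count, so i ≠ j fails. So xy^t z = a^{p+p!} b^{p+p!} ∉ L.
This contradicts the pumping lemma, so L is not regular.

a^{p+p!} b^{p+p!}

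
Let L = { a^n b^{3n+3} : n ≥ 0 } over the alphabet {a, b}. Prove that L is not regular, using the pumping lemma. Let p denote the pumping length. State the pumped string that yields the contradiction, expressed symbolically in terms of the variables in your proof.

a^{p+k} b^{3p+3}

Assume L is regular. Let p be the pumping length given by the pumping lemma.
Let w = a^p b^{3p+3} ∈ L; note |w| = 4p+3 ≥ p.
Write w = xyz as guaranteed by the lemma, with |xy| ≤ p and |y| ≥ 1.
Since the first p symbols of w are all a's and |xy| ≤ p, y lies entirely in the leading a-block: y = a^k for some k with 1 ≤ k ≤ p.
Pump with i = 2: xy^2z = a^{p+k} b^{3p+3}. For this to lie in L we would need 3p+3 = 3(p+k)+3, which forces k = 0. But k ≥ 1, so xy^2z ∉ L.
This contradicts the pumping lemma, so L is not regular.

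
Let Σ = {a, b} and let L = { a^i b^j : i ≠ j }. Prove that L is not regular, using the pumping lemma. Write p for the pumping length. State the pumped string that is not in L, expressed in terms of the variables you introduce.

Assume L is regular. Let p be the pumping length given by the pumping lemma.
Choose w = a^p b^{p+p!}. Since p ≠ p+p!, w ∈ L; and |w| ≥ p.
By the pumping lemma, w = xyz with |xy| ≤ p and y is nonempty.
Since the first p symbols of w are all a's and |xy| ≤ p, y lies entirely in the leading a-block: y = a^k for some k with 1 ≤ k ≤ p.
Since 1 ≤ k ≤ p, k divides p!; set t = 1 + p!/k. Then xy^t z has p + (p!/k)·k = p + p! copies of a. Now the a-count equals the b-count, so i ≠ j fails. So xy^t z = a^{p+p!} b^{p+p!} ∉ L.
This contradicts the pumping lemma, so L is not regular.

a^{p+p!} b^{p+p!}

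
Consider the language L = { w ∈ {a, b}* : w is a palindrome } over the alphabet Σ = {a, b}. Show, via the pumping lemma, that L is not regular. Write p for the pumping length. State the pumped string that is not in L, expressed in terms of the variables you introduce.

Assume L is regular. Let p be the pumping length given by the pumping lemma.
Take w = a^p b a^p, a palindrome of length 2p+1 ≥ p.
Write w = xyz as guaranteed by the lemma, with |xy| ≤ p and y is nonempty.
Since the first p symbols of w are all a's and |xy| ≤ p, y lies entirely in the leading a-block: y = a^k for some k with 1 ≤ k ≤ p.
Pump with i = 2: xy^2z = a^{p+k} b a^p. Its reverse is a^p b a^{p+k}, which differs from xy^2z since k ≥ 1. So xy^2z is not a palindrome and xy^2z ∉ L.
This contradicts the pumping lemma, so L is not regular.

a^{p+k} b a^p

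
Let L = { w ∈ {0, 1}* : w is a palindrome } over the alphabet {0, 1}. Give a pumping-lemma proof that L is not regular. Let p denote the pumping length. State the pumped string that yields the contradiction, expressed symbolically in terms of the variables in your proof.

Assume L is regular; let p be its pumping constant.
Take w = 0^p 1 0^p, a palindrome of length 2p+1 ≥ p.
The pumping lemma gives a decomposition w = xyz where |xy| ≤ p and |y| ≥ 1.
The first p characters of w are 0's, so xy (and hence y) consists only of 0's. Write y = 0^k, 1 ≤ k ≤ p.
Pump with i = 2: xy^2z = 0^{p+k} 1 0^p. Its reverse is 0^p 1 0^{p+k}, which differs from xy^2z since k ≥ 1. So xy^2z is not a palindrome and xy^2z ∉ L.
This contradicts the pumping lemma, so L is not regular.

0^{p+k} 1 0^p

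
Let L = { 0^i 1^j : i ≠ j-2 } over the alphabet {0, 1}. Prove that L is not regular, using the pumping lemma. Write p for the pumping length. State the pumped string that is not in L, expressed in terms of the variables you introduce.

0^{p+p!} 1^{p+p!+2}

Toward a contradiction, assume L is regular with pumping length p.
Choose w = 0^p 1^{p+p!+2}. Since p ≠ (p+p!+2)-2 = p+p!, w ∈ L; and |w| ≥ p.
Write w = xyz as guaranteed by the lemma, with |xy| ≤ p and |y| > 0.
Since the first p symbols of w are all 0's and |xy| ≤ p, y lies entirely in the leading 0-block: y = 0^k for some k with 1 ≤ k ≤ p.
Since 1 ≤ k ≤ p, k divides p!; set t = 1 + p!/k. Then xy^t z has p + (p!/k)·k = p + p! copies of 0. Now the 0-count is p+p! and (1-count)-2 = (p+p!+2)-2 = p+p!, so i ≠ j-2 fails. So xy^t z = 0^{p+p!} 1^{p+p!+2} ∉ L.
Contradiction. Therefore L is not regular.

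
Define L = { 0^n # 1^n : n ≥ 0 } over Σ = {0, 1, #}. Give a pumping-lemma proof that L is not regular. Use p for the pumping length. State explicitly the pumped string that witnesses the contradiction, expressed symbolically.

Assume L is regular; let p be its pumping constant.
Take w = 0^p # 1^p ∈ L with |w| = 2p+1 ≥ p.
The pumping lemma gives a decomposition w = xyz where |xy| ≤ p and |y| ≥ 1.
Because |xy| ≤ p and w begins with p copies of 0, we have y = 0^k with 1 ≤ k ≤ p.
Pump with i = 2: xy^2z = 0^{p+k} # 1^p, which would require p+k = p. But k ≥ 1, so xy^2z ∉ L.
This contradicts the pumping lemma, so L is not regular.

0^{p+k} # 1^p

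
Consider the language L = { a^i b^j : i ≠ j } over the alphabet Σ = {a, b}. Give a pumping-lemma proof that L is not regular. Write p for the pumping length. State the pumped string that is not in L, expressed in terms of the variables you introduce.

Assume L is regular. Let p be the pumping length given by the pumping lemma.
Choose w = a^p b^{p+p!}. Since p ≠ p+p!, w ∈ L; and |w| ≥ p.
By the pumping lemma, w = xyz with |xy| ≤ p and |y| ≥ 1.
The first p characters of w are a's, so xy (and hence y) consists only of a's. Write y = a^k, 1 ≤ k ≤ p.
Since 1 ≤ k ≤ p, k divides p!; set t = 1 + p!/k. Then xy^t z has p + (p!/k)·k = p + p! copies of a. Now the a-count equals the b-count, so i ≠ j fails. So xy^t z = a^{p+p!} b^{p+p!} ∉ L.
This contradicts the pumping lemma, so L is not regular.

a^{p+p!} b^{p+p!}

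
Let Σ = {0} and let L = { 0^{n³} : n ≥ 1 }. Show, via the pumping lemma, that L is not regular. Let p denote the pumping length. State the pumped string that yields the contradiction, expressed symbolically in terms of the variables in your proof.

0^{p³+k}

Assume L is regular. Let p be the pumping length given by the pumping lemma.
Take w = 0^{p³} ∈ L with |w| = p³ ≥ p.
The pumping lemma gives a decomposition w = xyz where |xy| ≤ p and y is nonempty.
Then y = 0^k for some k with 1 ≤ k ≤ p.
Pump with i = 2: xy^2z = 0^{p³+k}. Since 1 ≤ k ≤ p, p³ < p³+k ≤ p³+p < p³+3p²+3p+1 = (p+1)³, so p³+k is not a perfect cube. So xy^2z ∉ L.
Contradiction. Therefore L is not regular.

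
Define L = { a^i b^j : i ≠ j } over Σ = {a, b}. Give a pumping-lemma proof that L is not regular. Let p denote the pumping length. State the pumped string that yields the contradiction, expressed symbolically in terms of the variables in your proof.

Suppose for contradiction that L is regular, and let p be the pumping length.
Choose w = a^p b^{p+p!}. Since p ≠ p+p!, w ∈ L; and |w| ≥ p.
By the pumping lemma, w = xyz with |xy| ≤ p and y is nonempty.
The first p characters of w are a's, so xy (and hence y) consists only of a's. Write y = a^k, 1 ≤ k ≤ p.
Since 1 ≤ k ≤ p, k divides p!; set t = 1 + p!/k. Then xy^t z has p + (p!/k)·k = p + p! copies of a. Now the a-count equals the b-count, so i ≠ j fails. So xy^t z = a^{p+p!} b^{p+p!} ∉ L.
Contradiction. Therefore L is not regular.

a^{p+p!} b^{p+p!}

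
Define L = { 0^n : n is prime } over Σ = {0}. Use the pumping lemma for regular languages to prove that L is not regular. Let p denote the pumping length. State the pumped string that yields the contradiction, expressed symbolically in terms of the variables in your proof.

0^{q(1+k)}

Assume L is regular. Let p be the pumping length given by the pumping lemma.
Let q be a prime with q ≥ p+2 (infinitely many primes exist), and take w = 0^q ∈ L with |w| = q ≥ p.
Write w = xyz as guaranteed by the lemma, with |xy| ≤ p and |y| > 0.
Then y = 0^k for some k with 1 ≤ k ≤ p.
Since 1 ≤ k ≤ p, |xz| = q-k. Pump with i = q+1: |xy^{q+1}z| = (q-k)+(q+1)k = q+qk = q(1+k), which is composite (both factors ≥ 2). So xy^{q+1}z = 0^{q(1+k)} ∉ L.
Contradiction. Therefore L is not regular.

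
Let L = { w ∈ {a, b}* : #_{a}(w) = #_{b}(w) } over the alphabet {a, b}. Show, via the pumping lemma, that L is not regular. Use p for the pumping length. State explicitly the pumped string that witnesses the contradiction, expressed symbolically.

Suppose for contradiction that L is regular, and let p be the pumping length.
Choose w = a^p b^p ∈ L with |w| = 2p ≥ p.
By the pumping lemma, w = xyz with |xy| ≤ p and y is nonempty.
Because |xy| ≤ p and w begins with p copies of a, we have y = a^k with 1 ≤ k ≤ p.
Pump with i = 2: xy^2z = a^{p+k} b^p has p+k occurrences of a but only p of b. Since k ≥ 1 the counts differ, so xy^2z ∉ L.
Contradiction. Therefore L is not regular.

a^{p+k} b^p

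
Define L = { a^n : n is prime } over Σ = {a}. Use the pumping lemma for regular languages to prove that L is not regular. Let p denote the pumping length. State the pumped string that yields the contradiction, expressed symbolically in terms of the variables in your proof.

a^{q(1+k)}

Suppose for contradiction that L is regular, and let p be the pumping length.
Let q be a prime with q ≥ p+2 (infinitely many primes exist), and take w = a^q ∈ L with |w| = q ≥ p.
The pumping lemma gives a decomposition w = xyz where |xy| ≤ p and |y| ≥ 1.
Then y = a^k for some k with 1 ≤ k ≤ p.
Since 1 ≤ k ≤ p, |xz| = q-k. Pump with i = q+1: |xy^{q+1}z| = (q-k)+(q+1)k = q+qk = q(1+k), which is composite (both factors ≥ 2). So xy^{q+1}z = a^{q(1+k)} ∉ L.
This contradicts the pumping lemma, so L is not regular.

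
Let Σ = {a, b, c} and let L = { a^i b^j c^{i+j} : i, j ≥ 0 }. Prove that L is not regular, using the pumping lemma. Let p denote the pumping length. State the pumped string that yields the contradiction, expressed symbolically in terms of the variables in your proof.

a^{p+k} b^p c^{2p}

Assume L is regular; let p be its pumping constant.
Take w = a^p b^p c^{2p} ∈ L (with i=j=p, i+j=2p), |w| = 4p ≥ p.
The pumping lemma gives a decomposition w = xyz where |xy| ≤ p and |y| > 0.
Because |xy| ≤ p and w begins with p copies of a, we have y = a^k with 1 ≤ k ≤ p.
Consider xy^2z = a^{p+k} b^p c^{2p}. Now the a- and b-counts sum to 2p+k, but the c-count is 2p ≠ 2p+k. So xy^2z ∉ L.
This contradicts the pumping lemma, so L is not regular.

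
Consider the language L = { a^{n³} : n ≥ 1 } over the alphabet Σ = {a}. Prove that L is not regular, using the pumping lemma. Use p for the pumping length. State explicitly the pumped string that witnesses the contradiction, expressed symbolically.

a^{p³+k}

Assume L is regular; let p be its pumping constant.
Take w = a^{p³} ∈ L with |w| = p³ ≥ p.
By the pumping lemma, w = xyz with |xy| ≤ p and |y| ≥ 1.
Then y = a^k for some k with 1 ≤ k ≤ p.
Pump with i = 2: xy^2z = a^{p³+k}. Since 1 ≤ k ≤ p, p³ < p³+k ≤ p³+p < p³+3p²+3p+1 = (p+1)³, so p³+k is not a perfect cube. So xy^2z ∉ L.
This contradicts the pumping lemma, so L is not regular.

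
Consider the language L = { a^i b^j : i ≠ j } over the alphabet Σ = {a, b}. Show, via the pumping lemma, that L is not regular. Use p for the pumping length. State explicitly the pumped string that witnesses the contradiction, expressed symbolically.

Assume L is regular. Let p be the pumping length given by the pumping lemma.
Choose w = a^p b^{p+p!}. Since p ≠ p+p!, w ∈ L; and |w| ≥ p.
The pumping lemma gives a decomposition w = xyz where |xy| ≤ p and |y| > 0.
The first p characters of w are a's, so xy (and hence y) consists only of a's. Write y = a^k, 1 ≤ k ≤ p.
Since 1 ≤ k ≤ p, k divides p!; set t = 1 + p!/k. Then xy^t z has p + (p!/k)·k = p + p! copies of a. Now the a-count equals the b-count, so i ≠ j fails. So xy^t z = a^{p+p!} b^{p+p!} ∉ L.
This contradicts the pumping lemma, so L is not regular.

a^{p+p!} b^{p+p!}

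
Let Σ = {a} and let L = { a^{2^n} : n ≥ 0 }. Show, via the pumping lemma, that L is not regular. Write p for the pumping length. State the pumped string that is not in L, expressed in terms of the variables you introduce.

Suppose for contradiction that L is regular, and let p be the pumping length.
Take w = a^{2^p} ∈ L with |w| = 2^p ≥ p.
By the pumping lemma, w = xyz with |xy| ≤ p and |y| > 0.
Then y = a^k for some k with 1 ≤ k ≤ p.
Pump with i = 2: xy^2z = a^{2^p+k}. Since 1 ≤ k ≤ p < 2^p, we have 2^p < 2^p+k < 2^{p+1}, so 2^p+k is not a power of 2. So xy^2z ∉ L.
This contradicts the pumping lemma, so L is not regular.

a^{2^p+k}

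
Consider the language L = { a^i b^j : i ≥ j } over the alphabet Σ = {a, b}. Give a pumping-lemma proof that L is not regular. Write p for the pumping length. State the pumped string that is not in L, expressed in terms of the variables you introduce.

a^{p-k} b^p

Suppose for contradiction that L is regular, and let p be the pumping length.
Choose w = a^p b^p ∈ L, with |w| = 2p ≥ p.
Write w = xyz as guaranteed by the lemma, with |xy| ≤ p and |y| > 0.
The first p characters of w are a's, so xy (and hence y) consists only of a's. Write y = a^k, 1 ≤ k ≤ p.
Consider xy^0z = xz = a^{p-k} b^p. Since k ≥ 1, the a-count p-k is less than p, so i ≥ j fails; thus xz ∉ L.
This contradicts the pumping lemma, so L is not regular.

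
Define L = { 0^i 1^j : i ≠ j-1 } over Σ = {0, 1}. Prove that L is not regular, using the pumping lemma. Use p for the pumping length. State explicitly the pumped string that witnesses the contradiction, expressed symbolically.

Assume L is regular; let p be its pumping constant.
Choose w = 0^p 1^{p+p!+1}. Since p ≠ (p+p!+1)-1 = p+p!, w ∈ L; and |w| ≥ p.
The pumping lemma gives a decomposition w = xyz where |xy| ≤ p and y is nonempty.
Because |xy| ≤ p and w begins with p copies of 0, we have y = 0^k with 1 ≤ k ≤ p.
Since 1 ≤ k ≤ p, k divides p!; set t = 1 + p!/k. Then xy^t z has p + (p!/k)·k = p + p! copies of 0. Now the 0-count is p+p! and (1-count)-1 = (p+p!+1)-1 = p+p!, so i ≠ j-1 fails. So xy^t z = 0^{p+p!} 1^{p+p!+1} ∉ L.
This is a contradiction; hence L is not regular.

0^{p+p!} 1^{p+p!+1}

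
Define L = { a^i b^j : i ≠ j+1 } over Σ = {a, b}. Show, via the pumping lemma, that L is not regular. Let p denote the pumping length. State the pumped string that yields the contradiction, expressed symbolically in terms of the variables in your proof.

Assume L is regular; let p be its pumping constant.
Choose w = a^p b^{p+p!-1}. Since p ≠ (p+p!-1)+1 = p+p!, w ∈ L; and |w| ≥ p.
By the pumping lemma, w = xyz with |xy| ≤ p and |y| > 0.
Since the first p symbols of w are all a's and |xy| ≤ p, y lies entirely in the leading a-block: y = a^k for some k with 1 ≤ k ≤ p.
Since 1 ≤ k ≤ p, k divides p!; set t = 1 + p!/k. Then xy^t z has p + (p!/k)·k = p + p! copies of a. Now the a-count is p+p! and (b-count)+1 = (p+p!-1)+1 = p+p!, so i ≠ j+1 fails. So xy^t z = a^{p+p!} b^{p+p!-1} ∉ L.
Contradiction. Therefore L is not regular.

a^{p+p!} b^{p+p!-1}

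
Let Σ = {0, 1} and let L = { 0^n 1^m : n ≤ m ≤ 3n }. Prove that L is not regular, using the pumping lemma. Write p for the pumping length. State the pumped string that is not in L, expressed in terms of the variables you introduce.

0^{p+k} 1^p

Assume L is regular. Let p be the pumping length given by the pumping lemma.
Take w = 0^p 1^p ∈ L (since p ≤ p ≤ 3p), with |w| = 2p ≥ p.
The pumping lemma gives a decomposition w = xyz where |xy| ≤ p and |y| ≥ 1.
Since the first p symbols of w are all 0's and |xy| ≤ p, y lies entirely in the leading 0-block: y = 0^k for some k with 1 ≤ k ≤ p.
Pump with i = 2: xy^2z = 0^{p+k} 1^p. Now n = p+k > p = m, so the condition n ≤ m fails. Thus xy^2z ∉ L.
This is a contradiction; hence L is not regular.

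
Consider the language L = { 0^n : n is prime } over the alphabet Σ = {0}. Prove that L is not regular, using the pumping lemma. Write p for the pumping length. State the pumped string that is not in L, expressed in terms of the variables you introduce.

0^{q(1+k)}

Toward a contradiction, assume L is regular with pumping length p.
Let q be a prime with q ≥ p+2 (infinitely many primes exist), and take w = 0^q ∈ L with |w| = q ≥ p.
By the pumping lemma, w = xyz with |xy| ≤ p and |y| ≥ 1.
Then y = 0^k for some k with 1 ≤ k ≤ p.
Since 1 ≤ k ≤ p, |xz| = q-k. Pump with i = q+1: |xy^{q+1}z| = (q-k)+(q+1)k = q+qk = q(1+k), which is composite (both factors ≥ 2). So xy^{q+1}z = 0^{q(1+k)} ∉ L.
This contradicts the pumping lemma, so L is not regular.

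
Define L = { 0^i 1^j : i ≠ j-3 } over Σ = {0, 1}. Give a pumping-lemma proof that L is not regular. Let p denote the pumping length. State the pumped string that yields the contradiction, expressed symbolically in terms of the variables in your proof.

0^{p+p!} 1^{p+p!+3}

Suppose for contradiction that L is regular, and let p be the pumping length.
Choose w = 0^p 1^{p+p!+3}. Since p ≠ (p+p!+3)-3 = p+p!, w ∈ L; and |w| ≥ p.
By the pumping lemma, w = xyz with |xy| ≤ p and |y| ≥ 1.
Because |xy| ≤ p and w begins with p copies of 0, we have y = 0^k with 1 ≤ k ≤ p.
Since 1 ≤ k ≤ p, k divides p!; set t = 1 + p!/k. Then xy^t z has p + (p!/k)·k = p + p! copies of 0. Now the 0-count is p+p! and (1-count)-3 = (p+p!+3)-3 = p+p!, so i ≠ j-3 fails. So xy^t z = 0^{p+p!} 1^{p+p!+3} ∉ L.
This is a contradiction; hence L is not regular.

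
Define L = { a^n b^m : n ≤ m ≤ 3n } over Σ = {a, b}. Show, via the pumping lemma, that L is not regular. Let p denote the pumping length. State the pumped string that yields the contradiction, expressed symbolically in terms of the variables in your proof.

Assume L is regular. Let p be the pumping length given by the pumping lemma.
Take w = a^p b^p ∈ L (since p ≤ p ≤ 3p), with |w| = 2p ≥ p.
Write w = xyz as guaranteed by the lemma, with |xy| ≤ p and |y| > 0.
Because |xy| ≤ p and w begins with p copies of a, we have y = a^k with 1 ≤ k ≤ p.
Pump with i = 2: xy^2z = a^{p+k} b^p. Now n = p+k > p = m, so the condition n ≤ m fails. Thus xy^2z ∉ L.
Contradiction. Therefore L is not regular.

a^{p+k} b^p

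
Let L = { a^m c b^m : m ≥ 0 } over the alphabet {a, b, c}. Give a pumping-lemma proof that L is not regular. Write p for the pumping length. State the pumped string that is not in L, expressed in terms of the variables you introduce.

Assume L is regular. Let p be the pumping length given by the pumping lemma.
Take w = a^p c b^p ∈ L with |w| = 2p+1 ≥ p.
By the pumping lemma, w = xyz with |xy| ≤ p and |y| > 0.
The first p characters of w are a's, so xy (and hence y) consists only of a's. Write y = a^k, 1 ≤ k ≤ p.
Pump with i = 2: xy^2z = a^{p+k} c b^p, which would require p+k = p. But k ≥ 1, so xy^2z ∉ L.
This is a contradiction; hence L is not regular.

a^{p+k} c b^p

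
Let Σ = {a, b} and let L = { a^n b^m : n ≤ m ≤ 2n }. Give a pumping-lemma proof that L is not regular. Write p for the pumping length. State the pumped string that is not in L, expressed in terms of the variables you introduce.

Toward a contradiction, assume L is regular with pumping length p.
Take w = a^p b^p ∈ L (since p ≤ p ≤ 2p), with |w| = 2p ≥ p.
By the pumping lemma, w = xyz with |xy| ≤ p and y is nonempty.
The first p characters of w are a's, so xy (and hence y) consists only of a's. Write y = a^k, 1 ≤ k ≤ p.
Pump with i = 2: xy^2z = a^{p+k} b^p. Now n = p+k > p = m, so the condition n ≤ m fails. Thus xy^2z ∉ L.
Contradiction. Therefore L is not regular.

a^{p+k} b^p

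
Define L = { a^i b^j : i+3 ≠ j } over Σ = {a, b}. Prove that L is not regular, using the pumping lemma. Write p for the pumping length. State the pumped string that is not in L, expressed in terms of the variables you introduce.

a^{p+p!} b^{p+p!+3}

Assume L is regular. Let p be the pumping length given by the pumping lemma.
Choose w = a^p b^{p+p!+3}. Since p ≠ (p+p!+3)-3 = p+p!, w ∈ L; and |w| ≥ p.
By the pumping lemma, w = xyz with |xy| ≤ p and |y| > 0.
Because |xy| ≤ p and w begins with p copies of a, we have y = a^k with 1 ≤ k ≤ p.
Since 1 ≤ k ≤ p, k divides p!; set t = 1 + p!/k. Then xy^t z has p + (p!/k)·k = p + p! copies of a. Now the a-count is p+p! and (b-count)-3 = (p+p!+3)-3 = p+p!, so i+3 ≠ j fails. So xy^t z = a^{p+p!} b^{p+p!+3} ∉ L.
Contradiction. Therefore L is not regular.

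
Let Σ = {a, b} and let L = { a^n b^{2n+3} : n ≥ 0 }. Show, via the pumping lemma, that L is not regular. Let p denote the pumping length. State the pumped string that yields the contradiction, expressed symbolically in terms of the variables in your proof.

Suppose for contradiction that L is regular, and let p be the pumping length.
Take w = a^p b^{2p+3}. Then w ∈ L and |w| = 3p+3 ≥ p.
Write w = xyz as guaranteed by the lemma, with |xy| ≤ p and |y| ≥ 1.
Because |xy| ≤ p and w begins with p copies of a, we have y = a^k with 1 ≤ k ≤ p.
Pump with i = 2: xy^2z = a^{p+k} b^{2p+3}. For this to lie in L we would need 2p+3 = 2(p+k)+3, which forces k = 0. But k ≥ 1, so xy^2z ∉ L.
Contradiction. Therefore L is not regular.

a^{p+k} b^{2p+3}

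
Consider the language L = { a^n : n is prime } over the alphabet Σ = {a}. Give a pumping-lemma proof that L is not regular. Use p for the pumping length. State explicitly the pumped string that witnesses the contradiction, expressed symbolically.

a^{q(1+k)}

Suppose for contradiction that L is regular, and let p be the pumping length.
Let q be a prime with q ≥ p+2 (infinitely many primes exist), and take w = a^q ∈ L with |w| = q ≥ p.
The pumping lemma gives a decomposition w = xyz where |xy| ≤ p and y is nonempty.
Then y = a^k for some k with 1 ≤ k ≤ p.
Since 1 ≤ k ≤ p, |xz| = q-k. Pump with i = q+1: |xy^{q+1}z| = (q-k)+(q+1)k = q+qk = q(1+k), which is composite (both factors ≥ 2). So xy^{q+1}z = a^{q(1+k)} ∉ L.
This contradicts the pumping lemma, so L is not regular.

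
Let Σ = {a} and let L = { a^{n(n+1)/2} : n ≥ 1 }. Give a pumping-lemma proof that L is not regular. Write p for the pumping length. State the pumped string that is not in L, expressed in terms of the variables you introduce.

Toward a contradiction, assume L is regular with pumping length p.
Take w = a^{p(p+1)/2} ∈ L with |w| = p(p+1)/2 ≥ p.
Write w = xyz as guaranteed by the lemma, with |xy| ≤ p and y is nonempty.
Then y = a^k for some k with 1 ≤ k ≤ p.
Pump with i = 2: xy^2z = a^{p(p+1)/2+k}. Since 1 ≤ k ≤ p, p(p+1)/2 < p(p+1)/2+k ≤ p(p+1)/2+p < (p+1)(p+2)/2, so p(p+1)/2+k is strictly between consecutive triangular numbers. So xy^2z ∉ L.
This is a contradiction; hence L is not regular.

a^{p(p+1)/2+k}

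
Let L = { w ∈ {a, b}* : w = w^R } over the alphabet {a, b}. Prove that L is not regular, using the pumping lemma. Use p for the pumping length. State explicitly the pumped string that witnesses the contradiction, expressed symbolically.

a^{p+k} b a^p

Suppose for contradiction that L is regular, and let p be the pumping length.
Take w = a^p b a^p, a palindrome of length 2p+1 ≥ p.
The pumping lemma gives a decomposition w = xyz where |xy| ≤ p and |y| > 0.
Since the first p symbols of w are all a's and |xy| ≤ p, y lies entirely in the leading a-block: y = a^k for some k with 1 ≤ k ≤ p.
Pump with i = 2: xy^2z = a^{p+k} b a^p. Its reverse is a^p b a^{p+k}, which differs from xy^2z since k ≥ 1. So xy^2z is not a palindrome and xy^2z ∉ L.
This is a contradiction; hence L is not regular.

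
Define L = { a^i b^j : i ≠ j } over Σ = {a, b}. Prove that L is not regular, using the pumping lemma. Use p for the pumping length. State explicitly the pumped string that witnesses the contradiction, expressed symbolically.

a^{p+p!} b^{p+p!}

Assume L is regular. Let p be the pumping length given by the pumping lemma.
Choose w = a^p b^{p+p!}. Since p ≠ p+p!, w ∈ L; and |w| ≥ p.
By the pumping lemma, w = xyz with |xy| ≤ p and |y| > 0.
Since the first p symbols of w are all a's and |xy| ≤ p, y lies entirely in the leading a-block: y = a^k for some k with 1 ≤ k ≤ p.
Since 1 ≤ k ≤ p, k divides p!; set t = 1 + p!/k. Then xy^t z has p + (p!/k)·k = p + p! copies of a. Now the a-count equals the b-count, so i ≠ j fails. So xy^t z = a^{p+p!} b^{p+p!} ∉ L.
This is a contradiction; hence L is not regular.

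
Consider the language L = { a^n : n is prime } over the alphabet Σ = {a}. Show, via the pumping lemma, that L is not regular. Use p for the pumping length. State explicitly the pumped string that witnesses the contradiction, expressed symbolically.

a^{q(1+k)}

Assume L is regular. Let p be the pumping length given by the pumping lemma.
Let q be a prime with q ≥ p+2 (infinitely many primes exist), and take w = a^q ∈ L with |w| = q ≥ p.
Write w = xyz as guaranteed by the lemma, with |xy| ≤ p and |y| ≥ 1.
Then y = a^k for some k with 1 ≤ k ≤ p.
Since 1 ≤ k ≤ p, |xz| = q-k. Pump with i = q+1: |xy^{q+1}z| = (q-k)+(q+1)k = q+qk = q(1+k), which is composite (both factors ≥ 2). So xy^{q+1}z = a^{q(1+k)} ∉ L.
Contradiction. Therefore L is not regular.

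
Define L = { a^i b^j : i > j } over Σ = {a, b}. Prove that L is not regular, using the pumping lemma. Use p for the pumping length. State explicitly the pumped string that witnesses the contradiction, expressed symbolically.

Suppose for contradiction that L is regular, and let p be the pumping length.
Choose w = a^{p+1} b^p ∈ L, with |w| = 2p+1 ≥ p.
The pumping lemma gives a decomposition w = xyz where |xy| ≤ p and y is nonempty.
Since the first p symbols of w are all a's and |xy| ≤ p, y lies entirely in the leading a-block: y = a^k for some k with 1 ≤ k ≤ p.
Consider xy^0z = xz = a^{p+1-k} b^p. Since k ≥ 1, the a-count p+1-k is at most p, so i > j fails; thus xz ∉ L.
Contradiction. Therefore L is not regular.

a^{p+1-k} b^p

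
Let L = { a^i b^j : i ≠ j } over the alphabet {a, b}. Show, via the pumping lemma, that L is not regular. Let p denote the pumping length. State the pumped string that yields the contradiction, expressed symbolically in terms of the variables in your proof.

Toward a contradiction, assume L is regular with pumping length p.
Choose w = a^p b^{p+p!}. Since p ≠ p+p!, w ∈ L; and |w| ≥ p.
Write w = xyz as guaranteed by the lemma, with |xy| ≤ p and y is nonempty.
Because |xy| ≤ p and w begins with p copies of a, we have y = a^k with 1 ≤ k ≤ p.
Since 1 ≤ k ≤ p, k divides p!; set t = 1 + p!/k. Then xy^t z has p + (p!/k)·k = p + p! copies of a. Now the a-count equals the b-count, so i ≠ j fails. So xy^t z = a^{p+p!} b^{p+p!} ∉ L.
This contradicts the pumping lemma, so L is not regular.

a^{p+p!} b^{p+p!}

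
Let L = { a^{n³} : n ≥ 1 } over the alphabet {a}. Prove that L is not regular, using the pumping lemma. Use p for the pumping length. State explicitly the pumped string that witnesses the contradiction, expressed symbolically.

a^{p³+k}

Suppose for contradiction that L is regular, and let p be the pumping length.
Take w = a^{p³} ∈ L with |w| = p³ ≥ p.
Write w = xyz as guaranteed by the lemma, with |xy| ≤ p and |y| ≥ 1.
Then y = a^k for some k with 1 ≤ k ≤ p.
Pump with i = 2: xy^2z = a^{p³+k}. Since 1 ≤ k ≤ p, p³ < p³+k ≤ p³+p < p³+3p²+3p+1 = (p+1)³, so p³+k is not a perfect cube. So xy^2z ∉ L.
This is a contradiction; hence L is not regular.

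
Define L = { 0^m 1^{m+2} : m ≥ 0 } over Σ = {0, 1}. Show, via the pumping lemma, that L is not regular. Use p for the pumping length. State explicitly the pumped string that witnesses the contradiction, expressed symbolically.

Toward a contradiction, assume L is regular with pumping length p.
Take w = 0^p 1^{p+2}. Then w ∈ L and |w| = 2p+2 ≥ p.
By the pumping lemma, w = xyz with |xy| ≤ p and |y| ≥ 1.
The first p characters of w are 0's, so xy (and hence y) consists only of 0's. Write y = 0^k, 1 ≤ k ≤ p.
Pump with i = 2: xy^2z = 0^{p+k} 1^{p+2}. For this to lie in L we would need p+2 = (p+k)+2, which forces k = 0. But k ≥ 1, so xy^2z ∉ L.
This contradicts the pumping lemma, so L is not regular.

0^{p+k} 1^{p+2}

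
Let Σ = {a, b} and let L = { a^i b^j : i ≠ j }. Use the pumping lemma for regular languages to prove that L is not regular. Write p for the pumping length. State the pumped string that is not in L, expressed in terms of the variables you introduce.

a^{p+p!} b^{p+p!}

Assume L is regular. Let p be the pumping length given by the pumping lemma.
Choose w = a^p b^{p+p!}. Since p ≠ p+p!, w ∈ L; and |w| ≥ p.
Write w = xyz as guaranteed by the lemma, with |xy| ≤ p and y is nonempty.
Since the first p symbols of w are all a's and |xy| ≤ p, y lies entirely in the leading a-block: y = a^k for some k with 1 ≤ k ≤ p.
Since 1 ≤ k ≤ p, k divides p!; set t = 1 + p!/k. Then xy^t z has p + (p!/k)·k = p + p! copies of a. Now the a-count equals the b-count, so i ≠ j fails. So xy^t z = a^{p+p!} b^{p+p!} ∉ L.
Contradiction. Therefore L is not regular.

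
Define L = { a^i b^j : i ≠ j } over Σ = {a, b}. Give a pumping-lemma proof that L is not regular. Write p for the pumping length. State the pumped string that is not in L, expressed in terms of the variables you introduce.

a^{p+p!} b^{p+p!}

Toward a contradiction, assume L is regular with pumping length p.
Choose w = a^p b^{p+p!}. Since p ≠ p+p!, w ∈ L; and |w| ≥ p.
The pumping lemma gives a decomposition w = xyz where |xy| ≤ p and |y| ≥ 1.
Because |xy| ≤ p and w begins with p copies of a, we have y = a^k with 1 ≤ k ≤ p.
Since 1 ≤ k ≤ p, k divides p!; set t = 1 + p!/k. Then xy^t z has p + (p!/k)·k = p + p! copies of a. Now the a-count equals the b-count, so i ≠ j fails. So xy^t z = a^{p+p!} b^{p+p!} ∉ L.
Contradiction. Therefore L is not regular.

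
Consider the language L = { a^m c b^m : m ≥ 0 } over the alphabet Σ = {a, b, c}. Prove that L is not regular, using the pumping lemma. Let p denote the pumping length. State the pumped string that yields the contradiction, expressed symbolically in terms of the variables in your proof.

a^{p+k} c b^p

Assume L is regular; let p be its pumping constant.
Take w = a^p c b^p ∈ L with |w| = 2p+1 ≥ p.
The pumping lemma gives a decomposition w = xyz where |xy| ≤ p and |y| > 0.
The first p characters of w are a's, so xy (and hence y) consists only of a's. Write y = a^k, 1 ≤ k ≤ p.
Pump with i = 2: xy^2z = a^{p+k} c b^p, which would require p+k = p. But k ≥ 1, so xy^2z ∉ L.
Contradiction. Therefore L is not regular.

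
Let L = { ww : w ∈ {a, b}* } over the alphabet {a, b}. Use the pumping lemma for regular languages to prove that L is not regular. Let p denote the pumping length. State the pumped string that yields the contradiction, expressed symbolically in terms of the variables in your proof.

a^{p+k} b^p a^p b^p

Suppose for contradiction that L is regular, and let p be the pumping length.
Take w = a^p b^p a^p b^p = uu where u = a^pb^p; then w ∈ L and |w| = 4p ≥ p.
Write w = xyz as guaranteed by the lemma, with |xy| ≤ p and |y| ≥ 1.
Because |xy| ≤ p and w begins with p copies of a, we have y = a^k with 1 ≤ k ≤ p.
Pump with i = 2: xy^2z = a^{p+k} b^p a^p b^p, of length 4p+k. Suppose this equals vv. The string starts with a and ends with b, so v does too; thus the boundary between the two copies of v is a b→a transition. There is exactly one such transition, at position 2p+k, so |v| = 2p+k and |vv| = 4p+2k ≠ 4p+k since k ≥ 1. So xy^2z ∉ L.
Contradiction. Therefore L is not regular.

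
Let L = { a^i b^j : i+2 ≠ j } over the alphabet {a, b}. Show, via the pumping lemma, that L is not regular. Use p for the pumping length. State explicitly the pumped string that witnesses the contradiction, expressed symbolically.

a^{p+p!} b^{p+p!+2}

Assume L is regular; let p be its pumping constant.
Choose w = a^p b^{p+p!+2}. Since p ≠ (p+p!+2)-2 = p+p!, w ∈ L; and |w| ≥ p.
The pumping lemma gives a decomposition w = xyz where |xy| ≤ p and |y| > 0.
The first p characters of w are a's, so xy (and hence y) consists only of a's. Write y = a^k, 1 ≤ k ≤ p.
Since 1 ≤ k ≤ p, k divides p!; set t = 1 + p!/k. Then xy^t z has p + (p!/k)·k = p + p! copies of a. Now the a-count is p+p! and (b-count)-2 = (p+p!+2)-2 = p+p!, so i+2 ≠ j fails. So xy^t z = a^{p+p!} b^{p+p!+2} ∉ L.
This is a contradiction; hence L is not regular.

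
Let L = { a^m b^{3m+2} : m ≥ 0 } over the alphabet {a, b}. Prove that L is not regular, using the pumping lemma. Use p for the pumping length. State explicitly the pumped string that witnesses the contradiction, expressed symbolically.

Toward a contradiction, assume L is regular with pumping length p.
Choose w = a^p b^{3p+2}, which is in L with |w| = 4p+2 ≥ p.
By the pumping lemma, w = xyz with |xy| ≤ p and y is nonempty.
Since the first p symbols of w are all a's and |xy| ≤ p, y lies entirely in the leading a-block: y = a^k for some k with 1 ≤ k ≤ p.
Pump with i = 2: xy^2z = a^{p+k} b^{3p+2}. For this to lie in L we would need 3p+2 = 3(p+k)+2, which forces k = 0. But k ≥ 1, so xy^2z ∉ L.
This contradicts the pumping lemma, so L is not regular.

a^{p+k} b^{3p+2}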